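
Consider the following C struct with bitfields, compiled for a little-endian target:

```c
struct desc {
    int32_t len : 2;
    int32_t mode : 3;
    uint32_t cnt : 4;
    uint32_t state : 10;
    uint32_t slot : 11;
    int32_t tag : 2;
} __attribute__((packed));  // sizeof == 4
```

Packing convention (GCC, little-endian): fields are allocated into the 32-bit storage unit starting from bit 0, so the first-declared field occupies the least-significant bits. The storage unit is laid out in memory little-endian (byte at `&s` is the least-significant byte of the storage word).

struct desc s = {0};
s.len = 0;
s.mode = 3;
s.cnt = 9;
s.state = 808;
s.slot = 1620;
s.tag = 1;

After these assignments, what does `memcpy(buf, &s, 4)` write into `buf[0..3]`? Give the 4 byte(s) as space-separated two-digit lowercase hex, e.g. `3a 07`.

len (2b) val=0 bits=0x0 at bit 0: 0x00000000
mode (3b) val=3 bits=0x3 at bit 2: 0x0000000c
cnt (4b) val=9 bits=0x9 at bit 5: 0x0000012c
state (10b) val=808 bits=0x328 at bit 9: 0x0006512c
slot (11b) val=1620 bits=0x654 at bit 19: 0x32a6512c
tag (2b) val=1 bits=0x1 at bit 30: 0x72a6512c
word = 0x72a6512c → little-endian bytes:
  [0]=0x2c  [1]=0x51  [2]=0xa6  [3]=0x72

2c 51 a6 72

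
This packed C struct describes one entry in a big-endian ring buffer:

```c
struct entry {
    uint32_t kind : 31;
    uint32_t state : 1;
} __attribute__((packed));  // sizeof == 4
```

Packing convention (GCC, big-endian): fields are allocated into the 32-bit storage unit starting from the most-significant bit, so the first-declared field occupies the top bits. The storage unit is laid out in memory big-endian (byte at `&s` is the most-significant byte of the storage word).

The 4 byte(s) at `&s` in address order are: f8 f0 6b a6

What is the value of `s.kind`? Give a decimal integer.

2088252883

[0]=0xf8 [1]=0xf0 [2]=0x6b [3]=0xa6 (big-endian) → word 0xf8f06ba6
kind [1+:31] = (word>>1) & 0x7fffffff = 2088252883  ←
state [0+:1] = (word>>0) & 0x1 = 0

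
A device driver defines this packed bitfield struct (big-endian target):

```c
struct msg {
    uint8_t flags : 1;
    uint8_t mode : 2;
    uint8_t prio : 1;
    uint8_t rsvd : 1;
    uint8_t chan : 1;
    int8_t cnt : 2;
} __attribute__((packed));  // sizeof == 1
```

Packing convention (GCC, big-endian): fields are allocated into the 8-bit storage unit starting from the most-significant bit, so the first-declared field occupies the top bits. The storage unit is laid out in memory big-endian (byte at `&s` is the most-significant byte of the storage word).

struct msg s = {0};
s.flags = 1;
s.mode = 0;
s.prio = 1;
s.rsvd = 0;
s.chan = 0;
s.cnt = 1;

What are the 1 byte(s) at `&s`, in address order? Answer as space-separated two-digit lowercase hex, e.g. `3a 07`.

91

flags:1 = 1 → 0x1 << 7 → word 0x80
mode:2 = 0 → 0x0 << 5 → word 0x80
prio:1 = 1 → 0x1 << 4 → word 0x90
rsvd:1 = 0 → 0x0 << 3 → word 0x90
chan:1 = 0 → 0x0 << 2 → word 0x90
cnt:2 = 1 → 0x1 << 0 → word 0x91
word = 0x91 → big-endian bytes:
  [0]=0x91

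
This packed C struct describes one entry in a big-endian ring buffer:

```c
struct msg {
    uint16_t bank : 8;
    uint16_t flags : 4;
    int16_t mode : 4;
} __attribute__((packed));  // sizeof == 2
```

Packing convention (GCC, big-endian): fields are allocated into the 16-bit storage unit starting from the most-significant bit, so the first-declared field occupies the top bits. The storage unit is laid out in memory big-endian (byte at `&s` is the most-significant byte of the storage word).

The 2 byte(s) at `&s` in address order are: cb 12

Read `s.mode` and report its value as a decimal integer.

2

[0]=0xcb [1]=0x12 (big-endian) → word 0xcb12
bank [8+:8] = (word>>8) & 0xff = 203
flags [4+:4] = (word>>4) & 0xf = 1
mode [0+:4] = (word>>0) & 0xf = 2  ←
mode signed 4b, MSB=0: value = 2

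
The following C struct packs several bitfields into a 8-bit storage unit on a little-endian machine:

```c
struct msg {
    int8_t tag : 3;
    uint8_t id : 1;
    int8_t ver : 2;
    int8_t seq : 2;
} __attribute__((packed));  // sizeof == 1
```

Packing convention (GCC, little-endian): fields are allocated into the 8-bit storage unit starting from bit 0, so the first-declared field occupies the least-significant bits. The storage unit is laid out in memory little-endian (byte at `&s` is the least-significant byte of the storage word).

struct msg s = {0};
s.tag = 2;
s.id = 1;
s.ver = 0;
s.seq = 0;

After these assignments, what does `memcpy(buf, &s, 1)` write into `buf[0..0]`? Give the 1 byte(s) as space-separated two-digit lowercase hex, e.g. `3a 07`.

tag (3b) val=2 bits=0x2 at bit 0: 0x02
id (1b) val=1 bits=0x1 at bit 3: 0x0a
ver (2b) val=0 bits=0x0 at bit 4: 0x0a
seq (2b) val=0 bits=0x0 at bit 6: 0x0a
word = 0x0a → little-endian bytes:
  [0]=0x0a

0a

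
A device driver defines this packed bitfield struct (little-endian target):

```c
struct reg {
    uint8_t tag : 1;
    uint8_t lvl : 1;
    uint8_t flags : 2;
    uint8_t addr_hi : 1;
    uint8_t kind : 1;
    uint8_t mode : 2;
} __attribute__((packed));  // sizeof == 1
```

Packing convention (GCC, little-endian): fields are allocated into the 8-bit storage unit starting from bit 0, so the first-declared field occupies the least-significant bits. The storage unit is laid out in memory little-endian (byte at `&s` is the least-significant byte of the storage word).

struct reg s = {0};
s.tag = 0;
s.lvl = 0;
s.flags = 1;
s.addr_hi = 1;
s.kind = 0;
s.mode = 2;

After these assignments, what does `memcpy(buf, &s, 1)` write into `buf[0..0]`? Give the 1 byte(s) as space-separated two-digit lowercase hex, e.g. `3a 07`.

94

[0+:1] tag=0 & 0x1 = 0x0; word=0x00
[1+:1] lvl=0 & 0x1 = 0x0; word=0x00
[2+:2] flags=1 & 0x3 = 0x1; word=0x04
[4+:1] addr_hi=1 & 0x1 = 0x1; word=0x14
[5+:1] kind=0 & 0x1 = 0x0; word=0x14
[6+:2] mode=2 & 0x3 = 0x2; word=0x94
word = 0x94 → little-endian bytes:
  [0]=0x94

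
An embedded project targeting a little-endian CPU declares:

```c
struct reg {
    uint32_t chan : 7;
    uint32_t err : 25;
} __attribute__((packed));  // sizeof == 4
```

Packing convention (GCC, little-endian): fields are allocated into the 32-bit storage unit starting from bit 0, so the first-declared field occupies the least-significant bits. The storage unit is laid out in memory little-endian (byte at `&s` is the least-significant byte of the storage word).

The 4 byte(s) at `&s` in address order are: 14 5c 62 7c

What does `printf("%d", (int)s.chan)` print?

[0]=0x14 [1]=0x5c [2]=0x62 [3]=0x7c (little-endian) → word 0x7c625c14
chan:7 @ bit 0 → (0x7c625c14>>0)&0x7f = 0x14  ←
err:25 @ bit 7 → (0x7c625c14>>7)&0x1ffffff = 0xf8c4b8

20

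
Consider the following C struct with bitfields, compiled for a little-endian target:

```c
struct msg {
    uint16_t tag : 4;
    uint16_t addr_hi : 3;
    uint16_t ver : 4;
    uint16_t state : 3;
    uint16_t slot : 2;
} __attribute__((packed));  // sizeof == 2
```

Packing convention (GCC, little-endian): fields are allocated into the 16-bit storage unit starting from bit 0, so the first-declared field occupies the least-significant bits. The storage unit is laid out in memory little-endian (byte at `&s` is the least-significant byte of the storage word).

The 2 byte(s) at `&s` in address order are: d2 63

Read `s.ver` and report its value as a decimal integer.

7

[0]=0xd2 [1]=0x63 (little-endian) → word 0x63d2
tag:4 @ bit 0 → (0x63d2>>0)&0xf = 0x2
addr_hi:3 @ bit 4 → (0x63d2>>4)&0x7 = 0x5
ver:4 @ bit 7 → (0x63d2>>7)&0xf = 0x7  ←
state:3 @ bit 11 → (0x63d2>>11)&0x7 = 0x4
slot:2 @ bit 14 → (0x63d2>>14)&0x3 = 0x1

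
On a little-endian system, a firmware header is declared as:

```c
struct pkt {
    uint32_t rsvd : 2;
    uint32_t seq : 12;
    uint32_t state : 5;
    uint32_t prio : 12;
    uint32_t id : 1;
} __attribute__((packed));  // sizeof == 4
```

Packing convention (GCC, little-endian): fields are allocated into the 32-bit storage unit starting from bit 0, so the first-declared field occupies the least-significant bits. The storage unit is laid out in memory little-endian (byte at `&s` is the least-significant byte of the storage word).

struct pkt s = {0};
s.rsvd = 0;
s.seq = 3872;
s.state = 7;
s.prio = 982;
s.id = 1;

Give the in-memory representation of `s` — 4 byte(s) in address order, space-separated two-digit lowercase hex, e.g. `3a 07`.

80 fc b1 9e

[0+:2] rsvd=0 & 0x3 = 0x0; word=0x00000000
[2+:12] seq=3872 & 0xfff = 0xf20; word=0x00003c80
[14+:5] state=7 & 0x1f = 0x7; word=0x0001fc80
[19+:12] prio=982 & 0xfff = 0x3d6; word=0x1eb1fc80
[31+:1] id=1 & 0x1 = 0x1; word=0x9eb1fc80
word = 0x9eb1fc80 → little-endian bytes:
  [0]=0x80  [1]=0xfc  [2]=0xb1  [3]=0x9e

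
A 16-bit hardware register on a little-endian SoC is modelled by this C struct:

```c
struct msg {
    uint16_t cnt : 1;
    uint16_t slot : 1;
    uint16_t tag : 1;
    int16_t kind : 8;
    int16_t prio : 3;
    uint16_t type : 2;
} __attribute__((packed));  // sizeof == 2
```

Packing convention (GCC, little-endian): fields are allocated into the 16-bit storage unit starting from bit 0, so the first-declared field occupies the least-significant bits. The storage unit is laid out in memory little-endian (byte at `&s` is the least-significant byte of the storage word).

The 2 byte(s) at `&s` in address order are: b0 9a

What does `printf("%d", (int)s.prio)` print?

3

[0]=0xb0 [1]=0x9a (little-endian) → word 0x9ab0
cnt [0+:1] = (word>>0) & 0x1 = 0
slot [1+:1] = (word>>1) & 0x1 = 0
tag [2+:1] = (word>>2) & 0x1 = 0
kind [3+:8] = (word>>3) & 0xff = 86
prio [11+:3] = (word>>11) & 0x7 = 3  ←
type [14+:2] = (word>>14) & 0x3 = 2
prio signed 3b, MSB=0: value = 3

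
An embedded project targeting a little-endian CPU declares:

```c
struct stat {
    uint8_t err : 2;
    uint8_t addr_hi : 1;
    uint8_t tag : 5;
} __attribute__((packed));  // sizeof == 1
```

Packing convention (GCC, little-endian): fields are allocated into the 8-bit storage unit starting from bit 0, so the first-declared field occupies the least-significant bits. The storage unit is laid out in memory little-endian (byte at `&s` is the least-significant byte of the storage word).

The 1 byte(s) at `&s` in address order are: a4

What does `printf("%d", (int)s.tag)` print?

20

[0]=0xa4 (little-endian) → word 0xa4
err [0+:2] = (word>>0) & 0x3 = 0
addr_hi [2+:1] = (word>>2) & 0x1 = 1
tag [3+:5] = (word>>3) & 0x1f = 20  ←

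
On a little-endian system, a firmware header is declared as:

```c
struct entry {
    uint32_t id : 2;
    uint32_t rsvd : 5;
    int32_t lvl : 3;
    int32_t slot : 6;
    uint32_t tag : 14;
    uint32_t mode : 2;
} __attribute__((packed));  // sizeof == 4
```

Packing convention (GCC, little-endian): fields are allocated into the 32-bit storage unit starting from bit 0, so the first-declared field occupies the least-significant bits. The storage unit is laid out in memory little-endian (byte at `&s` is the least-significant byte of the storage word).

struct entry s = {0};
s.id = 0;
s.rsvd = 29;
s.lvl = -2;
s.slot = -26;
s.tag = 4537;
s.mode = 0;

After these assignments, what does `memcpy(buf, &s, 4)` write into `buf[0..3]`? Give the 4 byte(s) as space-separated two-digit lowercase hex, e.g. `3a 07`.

74 9b b9 11

id (2b) val=0 bits=0x0 at bit 0: 0x00000000
rsvd (5b) val=29 bits=0x1d at bit 2: 0x00000074
lvl (3b) val=-2 bits=0x6 at bit 7: 0x00000374
slot (6b) val=-26 bits=0x26 at bit 10: 0x00009b74
tag (14b) val=4537 bits=0x11b9 at bit 16: 0x11b99b74
mode (2b) val=0 bits=0x0 at bit 30: 0x11b99b74
word = 0x11b99b74 → little-endian bytes:
  [0]=0x74  [1]=0x9b  [2]=0xb9  [3]=0x11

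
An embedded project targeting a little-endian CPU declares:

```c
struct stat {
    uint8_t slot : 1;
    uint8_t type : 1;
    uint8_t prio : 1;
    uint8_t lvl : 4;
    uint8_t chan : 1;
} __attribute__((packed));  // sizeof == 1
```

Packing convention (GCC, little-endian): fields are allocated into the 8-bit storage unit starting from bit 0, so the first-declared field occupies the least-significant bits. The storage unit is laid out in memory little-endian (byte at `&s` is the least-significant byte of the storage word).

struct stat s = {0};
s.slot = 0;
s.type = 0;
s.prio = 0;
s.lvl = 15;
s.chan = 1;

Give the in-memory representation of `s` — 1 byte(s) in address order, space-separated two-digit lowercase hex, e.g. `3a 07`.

slot (1b) val=0 bits=0x0 at bit 0: 0x00
type (1b) val=0 bits=0x0 at bit 1: 0x00
prio (1b) val=0 bits=0x0 at bit 2: 0x00
lvl (4b) val=15 bits=0xf at bit 3: 0x78
chan (1b) val=1 bits=0x1 at bit 7: 0xf8
word = 0xf8 → little-endian bytes:
  [0]=0xf8

f8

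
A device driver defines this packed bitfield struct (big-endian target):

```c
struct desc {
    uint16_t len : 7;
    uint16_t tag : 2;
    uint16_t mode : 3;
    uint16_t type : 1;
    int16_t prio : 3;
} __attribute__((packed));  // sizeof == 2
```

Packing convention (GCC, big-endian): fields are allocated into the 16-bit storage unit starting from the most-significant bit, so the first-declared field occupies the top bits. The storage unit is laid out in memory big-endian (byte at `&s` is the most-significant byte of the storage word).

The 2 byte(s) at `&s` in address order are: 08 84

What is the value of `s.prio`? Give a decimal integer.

-4

[0]=0x08 [1]=0x84 (big-endian) → word 0x0884
len [9+:7] = (word>>9) & 0x7f = 4
tag [7+:2] = (word>>7) & 0x3 = 1
mode [4+:3] = (word>>4) & 0x7 = 0
type [3+:1] = (word>>3) & 0x1 = 0
prio [0+:3] = (word>>0) & 0x7 = 4  ←
prio signed 3b, MSB=1: 4 - 8 = -4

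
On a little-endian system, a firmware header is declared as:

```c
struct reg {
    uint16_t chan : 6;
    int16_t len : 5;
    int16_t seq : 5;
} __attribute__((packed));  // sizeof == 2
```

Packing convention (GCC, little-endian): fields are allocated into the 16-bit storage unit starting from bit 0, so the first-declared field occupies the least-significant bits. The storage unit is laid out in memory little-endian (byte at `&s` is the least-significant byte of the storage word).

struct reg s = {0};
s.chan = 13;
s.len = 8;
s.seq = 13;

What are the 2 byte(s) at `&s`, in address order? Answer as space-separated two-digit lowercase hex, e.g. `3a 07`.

chan (6b) val=13 bits=0xd at bit 0: 0x000d
len (5b) val=8 bits=0x8 at bit 6: 0x020d
seq (5b) val=13 bits=0xd at bit 11: 0x6a0d
word = 0x6a0d → little-endian bytes:
  [0]=0x0d  [1]=0x6a

0d 6a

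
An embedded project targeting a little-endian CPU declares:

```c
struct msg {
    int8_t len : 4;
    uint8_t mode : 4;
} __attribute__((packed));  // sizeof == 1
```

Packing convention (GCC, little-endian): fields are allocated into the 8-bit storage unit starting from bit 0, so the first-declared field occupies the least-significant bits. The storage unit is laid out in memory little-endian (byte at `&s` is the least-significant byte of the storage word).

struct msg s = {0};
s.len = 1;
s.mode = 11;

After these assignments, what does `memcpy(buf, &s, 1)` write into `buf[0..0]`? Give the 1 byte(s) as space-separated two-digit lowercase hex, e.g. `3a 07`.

b1

len:4 = 1 → 0x1 << 0 → word 0x01
mode:4 = 11 → 0xb << 4 → word 0xb1
word = 0xb1 → little-endian bytes:
  [0]=0xb1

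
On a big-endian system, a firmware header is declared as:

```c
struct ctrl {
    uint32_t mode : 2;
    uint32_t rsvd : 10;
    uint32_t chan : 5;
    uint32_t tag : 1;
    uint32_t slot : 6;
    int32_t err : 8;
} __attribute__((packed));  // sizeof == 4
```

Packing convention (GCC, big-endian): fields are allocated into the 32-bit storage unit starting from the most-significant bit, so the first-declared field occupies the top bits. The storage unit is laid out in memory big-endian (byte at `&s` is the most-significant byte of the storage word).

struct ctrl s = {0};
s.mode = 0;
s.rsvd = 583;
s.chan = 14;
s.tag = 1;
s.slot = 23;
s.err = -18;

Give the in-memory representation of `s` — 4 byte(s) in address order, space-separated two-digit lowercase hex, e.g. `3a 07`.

mode:2 = 0 → 0x0 << 30 → word 0x00000000
rsvd:10 = 583 → 0x247 << 20 → word 0x24700000
chan:5 = 14 → 0xe << 15 → word 0x24770000
tag:1 = 1 → 0x1 << 14 → word 0x24774000
slot:6 = 23 → 0x17 << 8 → word 0x24775700
err:8 = -18 → 0xee << 0 → word 0x247757ee
word = 0x247757ee → big-endian bytes:
  [0]=0x24  [1]=0x77  [2]=0x57  [3]=0xee

24 77 57 ee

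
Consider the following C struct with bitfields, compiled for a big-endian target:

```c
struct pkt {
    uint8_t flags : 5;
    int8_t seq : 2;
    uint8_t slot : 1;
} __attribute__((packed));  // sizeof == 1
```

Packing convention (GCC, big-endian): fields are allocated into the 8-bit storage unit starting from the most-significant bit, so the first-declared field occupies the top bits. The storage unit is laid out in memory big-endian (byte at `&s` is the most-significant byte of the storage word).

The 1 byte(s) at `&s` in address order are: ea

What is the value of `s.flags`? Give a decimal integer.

[0]=0xea (big-endian) → word 0xea
flags [3+:5] = (word>>3) & 0x1f = 29  ←
seq [1+:2] = (word>>1) & 0x3 = 1
slot [0+:1] = (word>>0) & 0x1 = 0

29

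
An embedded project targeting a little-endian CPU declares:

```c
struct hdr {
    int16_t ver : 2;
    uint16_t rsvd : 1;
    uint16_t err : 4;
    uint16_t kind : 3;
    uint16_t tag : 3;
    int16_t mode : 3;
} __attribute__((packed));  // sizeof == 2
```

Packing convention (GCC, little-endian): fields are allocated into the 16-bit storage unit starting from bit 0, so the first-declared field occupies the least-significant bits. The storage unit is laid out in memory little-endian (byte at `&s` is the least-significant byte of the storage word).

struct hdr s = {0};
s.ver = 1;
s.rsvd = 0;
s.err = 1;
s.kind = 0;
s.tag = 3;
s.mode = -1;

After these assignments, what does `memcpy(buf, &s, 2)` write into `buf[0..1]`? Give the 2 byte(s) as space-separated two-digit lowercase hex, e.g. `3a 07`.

[0+:2] ver=1 & 0x3 = 0x1; word=0x0001
[2+:1] rsvd=0 & 0x1 = 0x0; word=0x0001
[3+:4] err=1 & 0xf = 0x1; word=0x0009
[7+:3] kind=0 & 0x7 = 0x0; word=0x0009
[10+:3] tag=3 & 0x7 = 0x3; word=0x0c09
[13+:3] mode=-1 & 0x7 = 0x7; word=0xec09
word = 0xec09 → little-endian bytes:
  [0]=0x09  [1]=0xec

09 ec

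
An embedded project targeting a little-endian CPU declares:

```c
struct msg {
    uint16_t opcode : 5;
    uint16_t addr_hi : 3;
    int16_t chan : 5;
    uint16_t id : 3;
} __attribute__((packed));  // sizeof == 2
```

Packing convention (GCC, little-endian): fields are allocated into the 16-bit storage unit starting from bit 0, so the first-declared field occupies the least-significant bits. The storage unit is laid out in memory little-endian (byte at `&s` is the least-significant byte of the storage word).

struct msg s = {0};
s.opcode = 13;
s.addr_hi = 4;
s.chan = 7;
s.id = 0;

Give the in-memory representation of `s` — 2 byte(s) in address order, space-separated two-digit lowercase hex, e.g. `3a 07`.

opcode (5b) val=13 bits=0xd at bit 0: 0x000d
addr_hi (3b) val=4 bits=0x4 at bit 5: 0x008d
chan (5b) val=7 bits=0x7 at bit 8: 0x078d
id (3b) val=0 bits=0x0 at bit 13: 0x078d
word = 0x078d → little-endian bytes:
  [0]=0x8d  [1]=0x07

8d 07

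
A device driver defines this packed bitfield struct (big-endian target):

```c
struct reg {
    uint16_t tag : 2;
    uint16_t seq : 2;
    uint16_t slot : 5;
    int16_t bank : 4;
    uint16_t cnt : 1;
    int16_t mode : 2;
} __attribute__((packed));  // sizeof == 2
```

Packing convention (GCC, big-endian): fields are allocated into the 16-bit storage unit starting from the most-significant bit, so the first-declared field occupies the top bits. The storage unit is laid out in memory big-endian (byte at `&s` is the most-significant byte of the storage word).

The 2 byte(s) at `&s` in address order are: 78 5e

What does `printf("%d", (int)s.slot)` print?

16

[0]=0x78 [1]=0x5e (big-endian) → word 0x785e
tag:2 @ bit 14 → (0x785e>>14)&0x3 = 0x1
seq:2 @ bit 12 → (0x785e>>12)&0x3 = 0x3
slot:5 @ bit 7 → (0x785e>>7)&0x1f = 0x10  ←
bank:4 @ bit 3 → (0x785e>>3)&0xf = 0xb
cnt:1 @ bit 2 → (0x785e>>2)&0x1 = 0x1
mode:2 @ bit 0 → (0x785e>>0)&0x3 = 0x2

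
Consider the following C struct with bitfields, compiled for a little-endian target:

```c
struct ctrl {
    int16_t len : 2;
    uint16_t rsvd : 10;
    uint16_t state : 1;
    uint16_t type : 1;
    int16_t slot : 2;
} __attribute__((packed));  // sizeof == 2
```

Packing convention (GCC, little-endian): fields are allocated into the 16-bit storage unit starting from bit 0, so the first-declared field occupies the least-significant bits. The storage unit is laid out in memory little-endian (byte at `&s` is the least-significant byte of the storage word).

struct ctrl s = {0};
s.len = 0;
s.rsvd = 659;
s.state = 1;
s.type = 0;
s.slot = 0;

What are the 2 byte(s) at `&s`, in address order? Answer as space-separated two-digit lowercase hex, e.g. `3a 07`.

4c 1a

[0+:2] len=0 & 0x3 = 0x0; word=0x0000
[2+:10] rsvd=659 & 0x3ff = 0x293; word=0x0a4c
[12+:1] state=1 & 0x1 = 0x1; word=0x1a4c
[13+:1] type=0 & 0x1 = 0x0; word=0x1a4c
[14+:2] slot=0 & 0x3 = 0x0; word=0x1a4c
word = 0x1a4c → little-endian bytes:
  [0]=0x4c  [1]=0x1a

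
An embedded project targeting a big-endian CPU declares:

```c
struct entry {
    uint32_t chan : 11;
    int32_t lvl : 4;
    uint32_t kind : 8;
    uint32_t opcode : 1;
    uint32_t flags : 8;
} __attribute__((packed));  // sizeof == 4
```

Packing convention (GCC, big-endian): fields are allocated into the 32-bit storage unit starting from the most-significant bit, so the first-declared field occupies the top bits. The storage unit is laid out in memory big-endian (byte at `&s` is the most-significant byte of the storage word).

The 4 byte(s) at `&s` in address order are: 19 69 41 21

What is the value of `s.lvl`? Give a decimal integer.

[0]=0x19 [1]=0x69 [2]=0x41 [3]=0x21 (big-endian) → word 0x19694121
chan:11 @ bit 21 → (0x19694121>>21)&0x7ff = 0xcb
lvl:4 @ bit 17 → (0x19694121>>17)&0xf = 0x4  ←
kind:8 @ bit 9 → (0x19694121>>9)&0xff = 0xa0
opcode:1 @ bit 8 → (0x19694121>>8)&0x1 = 0x1
flags:8 @ bit 0 → (0x19694121>>0)&0xff = 0x21
lvl signed 4b, MSB=0: value = 4

4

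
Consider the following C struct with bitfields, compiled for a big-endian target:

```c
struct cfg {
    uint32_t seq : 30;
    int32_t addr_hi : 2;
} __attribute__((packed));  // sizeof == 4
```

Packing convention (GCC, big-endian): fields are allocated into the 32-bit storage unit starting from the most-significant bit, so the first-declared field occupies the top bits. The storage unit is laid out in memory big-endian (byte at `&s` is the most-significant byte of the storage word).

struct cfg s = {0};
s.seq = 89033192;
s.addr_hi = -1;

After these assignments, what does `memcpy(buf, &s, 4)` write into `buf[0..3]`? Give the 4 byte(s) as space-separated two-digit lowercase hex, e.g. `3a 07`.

15 3a 27 a3

[2+:30] seq=89033192 & 0x3fffffff = 0x54e89e8; word=0x153a27a0
[0+:2] addr_hi=-1 & 0x3 = 0x3; word=0x153a27a3
word = 0x153a27a3 → big-endian bytes:
  [0]=0x15  [1]=0x3a  [2]=0x27  [3]=0xa3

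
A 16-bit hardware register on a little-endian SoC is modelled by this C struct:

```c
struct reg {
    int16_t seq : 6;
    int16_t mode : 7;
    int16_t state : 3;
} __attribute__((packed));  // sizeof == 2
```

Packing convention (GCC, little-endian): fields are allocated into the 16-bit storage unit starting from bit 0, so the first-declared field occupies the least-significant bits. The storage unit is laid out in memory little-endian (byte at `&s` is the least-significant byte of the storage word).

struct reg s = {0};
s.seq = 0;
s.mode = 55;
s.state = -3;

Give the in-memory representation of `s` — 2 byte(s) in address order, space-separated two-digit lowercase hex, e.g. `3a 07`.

seq:6 = 0 → 0x0 << 0 → word 0x0000
mode:7 = 55 → 0x37 << 6 → word 0x0dc0
state:3 = -3 → 0x5 << 13 → word 0xadc0
word = 0xadc0 → little-endian bytes:
  [0]=0xc0  [1]=0xad

c0 ad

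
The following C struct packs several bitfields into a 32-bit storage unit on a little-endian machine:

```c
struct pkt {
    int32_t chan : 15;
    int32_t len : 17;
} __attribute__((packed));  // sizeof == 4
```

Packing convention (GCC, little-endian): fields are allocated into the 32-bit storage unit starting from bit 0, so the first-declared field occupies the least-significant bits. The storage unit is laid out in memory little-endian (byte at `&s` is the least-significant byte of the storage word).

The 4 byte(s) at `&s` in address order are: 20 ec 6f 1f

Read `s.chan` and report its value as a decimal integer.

[0]=0x20 [1]=0xec [2]=0x6f [3]=0x1f (little-endian) → word 0x1f6fec20
chan [0+:15] = (word>>0) & 0x7fff = 27680  ←
len [15+:17] = (word>>15) & 0x1ffff = 16095
chan signed 15b, MSB=1: 27680 - 32768 = -5088

-5088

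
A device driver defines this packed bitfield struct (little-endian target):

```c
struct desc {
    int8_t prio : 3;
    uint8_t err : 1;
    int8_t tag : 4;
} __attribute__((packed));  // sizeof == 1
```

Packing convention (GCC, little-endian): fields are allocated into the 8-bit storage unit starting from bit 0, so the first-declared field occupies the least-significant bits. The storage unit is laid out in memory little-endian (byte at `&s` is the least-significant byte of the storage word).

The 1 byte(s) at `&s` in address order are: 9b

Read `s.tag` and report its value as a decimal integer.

-7

[0]=0x9b (little-endian) → word 0x9b
prio [0+:3] = (word>>0) & 0x7 = 3
err [3+:1] = (word>>3) & 0x1 = 1
tag [4+:4] = (word>>4) & 0xf = 9  ←
tag signed 4b, MSB=1: 9 - 16 = -7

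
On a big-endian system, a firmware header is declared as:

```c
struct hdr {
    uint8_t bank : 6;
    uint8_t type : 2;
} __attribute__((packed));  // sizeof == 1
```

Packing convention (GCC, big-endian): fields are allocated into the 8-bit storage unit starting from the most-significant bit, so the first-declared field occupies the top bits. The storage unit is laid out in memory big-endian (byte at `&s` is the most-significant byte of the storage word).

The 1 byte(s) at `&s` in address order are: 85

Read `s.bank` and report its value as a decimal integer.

[0]=0x85 (big-endian) → word 0x85
bank [2+:6] = (word>>2) & 0x3f = 33  ←
type [0+:2] = (word>>0) & 0x3 = 1

33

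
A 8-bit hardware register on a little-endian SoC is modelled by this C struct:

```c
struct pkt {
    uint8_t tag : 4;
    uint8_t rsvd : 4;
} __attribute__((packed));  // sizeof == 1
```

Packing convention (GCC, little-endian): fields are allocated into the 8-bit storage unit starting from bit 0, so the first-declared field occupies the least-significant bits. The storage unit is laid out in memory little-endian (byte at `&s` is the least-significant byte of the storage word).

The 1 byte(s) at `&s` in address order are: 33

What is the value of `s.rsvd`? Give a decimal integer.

[0]=0x33 (little-endian) → word 0x33
tag [0+:4] = (word>>0) & 0xf = 3
rsvd [4+:4] = (word>>4) & 0xf = 3  ←

3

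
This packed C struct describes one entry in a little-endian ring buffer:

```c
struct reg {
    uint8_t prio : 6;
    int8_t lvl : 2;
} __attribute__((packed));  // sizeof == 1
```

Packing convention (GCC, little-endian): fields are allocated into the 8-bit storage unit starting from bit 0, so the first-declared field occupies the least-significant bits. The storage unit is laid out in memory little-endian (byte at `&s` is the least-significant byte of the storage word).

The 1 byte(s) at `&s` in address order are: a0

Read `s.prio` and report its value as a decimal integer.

32

[0]=0xa0 (little-endian) → word 0xa0
prio:6 @ bit 0 → (0xa0>>0)&0x3f = 0x20  ←
lvl:2 @ bit 6 → (0xa0>>6)&0x3 = 0x2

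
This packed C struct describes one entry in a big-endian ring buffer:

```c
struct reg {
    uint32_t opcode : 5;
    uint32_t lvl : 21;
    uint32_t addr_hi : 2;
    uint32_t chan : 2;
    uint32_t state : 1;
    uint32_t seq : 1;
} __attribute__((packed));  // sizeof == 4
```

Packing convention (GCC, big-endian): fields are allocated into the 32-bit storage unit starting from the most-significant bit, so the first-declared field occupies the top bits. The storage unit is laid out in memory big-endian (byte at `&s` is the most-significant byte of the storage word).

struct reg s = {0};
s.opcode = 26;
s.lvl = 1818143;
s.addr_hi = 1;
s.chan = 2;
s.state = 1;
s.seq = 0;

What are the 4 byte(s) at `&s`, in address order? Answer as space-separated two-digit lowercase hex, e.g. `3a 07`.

d6 ef 87 da

opcode (5b) val=26 bits=0x1a at bit 27: 0xd0000000
lvl (21b) val=1818143 bits=0x1bbe1f at bit 6: 0xd6ef87c0
addr_hi (2b) val=1 bits=0x1 at bit 4: 0xd6ef87d0
chan (2b) val=2 bits=0x2 at bit 2: 0xd6ef87d8
state (1b) val=1 bits=0x1 at bit 1: 0xd6ef87da
seq (1b) val=0 bits=0x0 at bit 0: 0xd6ef87da
word = 0xd6ef87da → big-endian bytes:
  [0]=0xd6  [1]=0xef  [2]=0x87  [3]=0xda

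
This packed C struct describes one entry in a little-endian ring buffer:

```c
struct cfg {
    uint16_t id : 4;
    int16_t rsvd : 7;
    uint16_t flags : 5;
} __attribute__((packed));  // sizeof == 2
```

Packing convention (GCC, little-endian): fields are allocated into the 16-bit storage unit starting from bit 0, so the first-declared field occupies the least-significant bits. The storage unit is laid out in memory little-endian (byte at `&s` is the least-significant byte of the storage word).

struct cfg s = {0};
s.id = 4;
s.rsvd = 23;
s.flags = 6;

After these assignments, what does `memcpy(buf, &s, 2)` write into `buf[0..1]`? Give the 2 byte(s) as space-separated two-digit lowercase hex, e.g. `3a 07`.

[0+:4] id=4 & 0xf = 0x4; word=0x0004
[4+:7] rsvd=23 & 0x7f = 0x17; word=0x0174
[11+:5] flags=6 & 0x1f = 0x6; word=0x3174
word = 0x3174 → little-endian bytes:
  [0]=0x74  [1]=0x31

74 31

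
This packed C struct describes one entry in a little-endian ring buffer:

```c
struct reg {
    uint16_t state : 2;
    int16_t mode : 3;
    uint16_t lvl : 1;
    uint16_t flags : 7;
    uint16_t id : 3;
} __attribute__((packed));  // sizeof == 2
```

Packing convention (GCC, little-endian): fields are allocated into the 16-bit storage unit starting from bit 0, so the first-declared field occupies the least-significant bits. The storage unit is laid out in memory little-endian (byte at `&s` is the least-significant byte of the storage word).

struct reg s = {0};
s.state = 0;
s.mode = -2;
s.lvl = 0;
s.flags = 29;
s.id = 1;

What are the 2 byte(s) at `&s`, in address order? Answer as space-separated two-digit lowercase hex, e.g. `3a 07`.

58 27

state (2b) val=0 bits=0x0 at bit 0: 0x0000
mode (3b) val=-2 bits=0x6 at bit 2: 0x0018
lvl (1b) val=0 bits=0x0 at bit 5: 0x0018
flags (7b) val=29 bits=0x1d at bit 6: 0x0758
id (3b) val=1 bits=0x1 at bit 13: 0x2758
word = 0x2758 → little-endian bytes:
  [0]=0x58  [1]=0x27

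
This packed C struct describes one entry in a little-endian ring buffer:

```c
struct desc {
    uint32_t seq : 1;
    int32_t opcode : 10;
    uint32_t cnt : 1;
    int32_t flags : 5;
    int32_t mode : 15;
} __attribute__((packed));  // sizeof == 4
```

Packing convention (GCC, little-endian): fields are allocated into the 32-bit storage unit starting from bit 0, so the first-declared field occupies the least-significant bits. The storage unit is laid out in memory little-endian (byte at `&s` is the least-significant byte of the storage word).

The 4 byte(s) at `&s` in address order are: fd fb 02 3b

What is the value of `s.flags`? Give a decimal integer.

[0]=0xfd [1]=0xfb [2]=0x02 [3]=0x3b (little-endian) → word 0x3b02fbfd
seq:1 @ bit 0 → (0x3b02fbfd>>0)&0x1 = 0x1
opcode:10 @ bit 1 → (0x3b02fbfd>>1)&0x3ff = 0x1fe
cnt:1 @ bit 11 → (0x3b02fbfd>>11)&0x1 = 0x1
flags:5 @ bit 12 → (0x3b02fbfd>>12)&0x1f = 0xf  ←
mode:15 @ bit 17 → (0x3b02fbfd>>17)&0x7fff = 0x1d81
flags signed 5b, MSB=0: value = 15

15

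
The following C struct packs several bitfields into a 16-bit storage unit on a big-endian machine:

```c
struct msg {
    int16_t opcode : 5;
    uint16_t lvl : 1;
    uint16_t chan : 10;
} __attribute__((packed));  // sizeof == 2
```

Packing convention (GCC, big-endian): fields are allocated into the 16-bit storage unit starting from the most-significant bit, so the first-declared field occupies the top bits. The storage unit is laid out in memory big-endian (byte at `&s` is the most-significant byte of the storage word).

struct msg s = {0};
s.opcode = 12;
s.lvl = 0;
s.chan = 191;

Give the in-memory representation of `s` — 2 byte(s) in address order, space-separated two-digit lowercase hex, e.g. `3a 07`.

60 bf

[11+:5] opcode=12 & 0x1f = 0xc; word=0x6000
[10+:1] lvl=0 & 0x1 = 0x0; word=0x6000
[0+:10] chan=191 & 0x3ff = 0xbf; word=0x60bf
word = 0x60bf → big-endian bytes:
  [0]=0x60  [1]=0xbf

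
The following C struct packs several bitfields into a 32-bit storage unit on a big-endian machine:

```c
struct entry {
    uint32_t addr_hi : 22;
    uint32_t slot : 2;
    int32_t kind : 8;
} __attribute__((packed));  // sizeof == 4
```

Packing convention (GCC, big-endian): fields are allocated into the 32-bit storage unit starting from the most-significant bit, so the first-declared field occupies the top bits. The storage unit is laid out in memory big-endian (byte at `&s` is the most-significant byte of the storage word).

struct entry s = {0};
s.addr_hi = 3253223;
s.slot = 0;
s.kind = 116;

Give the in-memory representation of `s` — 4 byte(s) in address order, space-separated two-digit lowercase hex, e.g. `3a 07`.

c6 8f 9c 74

addr_hi:22 = 3253223 → 0x31a3e7 << 10 → word 0xc68f9c00
slot:2 = 0 → 0x0 << 8 → word 0xc68f9c00
kind:8 = 116 → 0x74 << 0 → word 0xc68f9c74
word = 0xc68f9c74 → big-endian bytes:
  [0]=0xc6  [1]=0x8f  [2]=0x9c  [3]=0x74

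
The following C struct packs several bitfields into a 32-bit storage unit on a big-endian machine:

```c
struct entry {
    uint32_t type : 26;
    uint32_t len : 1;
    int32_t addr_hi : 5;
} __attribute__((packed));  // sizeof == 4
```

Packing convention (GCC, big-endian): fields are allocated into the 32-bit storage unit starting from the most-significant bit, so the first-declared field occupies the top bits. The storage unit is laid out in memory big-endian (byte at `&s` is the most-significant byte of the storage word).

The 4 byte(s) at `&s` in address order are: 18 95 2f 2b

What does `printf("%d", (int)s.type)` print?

[0]=0x18 [1]=0x95 [2]=0x2f [3]=0x2b (big-endian) → word 0x18952f2b
type [6+:26] = (word>>6) & 0x3ffffff = 6444220  ←
len [5+:1] = (word>>5) & 0x1 = 1
addr_hi [0+:5] = (word>>0) & 0x1f = 11

6444220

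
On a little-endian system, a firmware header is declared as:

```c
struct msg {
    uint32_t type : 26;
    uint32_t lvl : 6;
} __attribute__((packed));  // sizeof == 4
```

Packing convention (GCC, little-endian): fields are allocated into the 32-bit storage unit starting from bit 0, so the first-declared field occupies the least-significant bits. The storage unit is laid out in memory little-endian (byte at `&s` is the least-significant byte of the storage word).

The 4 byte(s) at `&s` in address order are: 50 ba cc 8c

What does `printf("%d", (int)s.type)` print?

[0]=0x50 [1]=0xba [2]=0xcc [3]=0x8c (little-endian) → word 0x8cccba50
type [0+:26] = (word>>0) & 0x3ffffff = 13417040  ←
lvl [26+:6] = (word>>26) & 0x3f = 35

13417040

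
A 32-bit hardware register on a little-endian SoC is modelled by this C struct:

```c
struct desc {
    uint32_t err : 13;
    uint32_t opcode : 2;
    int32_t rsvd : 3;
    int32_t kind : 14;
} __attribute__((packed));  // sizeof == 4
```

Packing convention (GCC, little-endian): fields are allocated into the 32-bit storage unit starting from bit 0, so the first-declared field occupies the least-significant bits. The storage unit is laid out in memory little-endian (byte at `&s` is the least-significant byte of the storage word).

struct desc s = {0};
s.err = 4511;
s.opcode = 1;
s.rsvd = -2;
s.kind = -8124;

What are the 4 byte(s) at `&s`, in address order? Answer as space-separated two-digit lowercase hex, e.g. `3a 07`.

err (13b) val=4511 bits=0x119f at bit 0: 0x0000119f
opcode (2b) val=1 bits=0x1 at bit 13: 0x0000319f
rsvd (3b) val=-2 bits=0x6 at bit 15: 0x0003319f
kind (14b) val=-8124 bits=0x2044 at bit 18: 0x8113319f
word = 0x8113319f → little-endian bytes:
  [0]=0x9f  [1]=0x31  [2]=0x13  [3]=0x81

9f 31 13 81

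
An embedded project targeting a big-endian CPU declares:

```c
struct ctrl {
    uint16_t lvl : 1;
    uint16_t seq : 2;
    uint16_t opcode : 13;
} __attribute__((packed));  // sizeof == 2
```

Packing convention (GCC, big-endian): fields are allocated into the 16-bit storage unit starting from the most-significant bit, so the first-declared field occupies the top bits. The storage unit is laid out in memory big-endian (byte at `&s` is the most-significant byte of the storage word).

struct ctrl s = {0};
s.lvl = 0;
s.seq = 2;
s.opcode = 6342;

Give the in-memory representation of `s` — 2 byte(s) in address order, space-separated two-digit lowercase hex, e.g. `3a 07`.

58 c6

[15+:1] lvl=0 & 0x1 = 0x0; word=0x0000
[13+:2] seq=2 & 0x3 = 0x2; word=0x4000
[0+:13] opcode=6342 & 0x1fff = 0x18c6; word=0x58c6
word = 0x58c6 → big-endian bytes:
  [0]=0x58  [1]=0xc6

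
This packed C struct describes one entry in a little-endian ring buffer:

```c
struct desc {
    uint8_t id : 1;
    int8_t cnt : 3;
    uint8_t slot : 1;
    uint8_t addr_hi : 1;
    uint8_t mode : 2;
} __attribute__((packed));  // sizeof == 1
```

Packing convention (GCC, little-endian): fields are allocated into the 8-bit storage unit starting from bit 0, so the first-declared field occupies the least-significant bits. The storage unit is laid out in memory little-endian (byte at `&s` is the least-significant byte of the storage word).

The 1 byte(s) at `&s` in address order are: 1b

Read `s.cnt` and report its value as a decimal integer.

-3

[0]=0x1b (little-endian) → word 0x1b
id [0+:1] = (word>>0) & 0x1 = 1
cnt [1+:3] = (word>>1) & 0x7 = 5  ←
slot [4+:1] = (word>>4) & 0x1 = 1
addr_hi [5+:1] = (word>>5) & 0x1 = 0
mode [6+:2] = (word>>6) & 0x3 = 0
cnt signed 3b, MSB=1: 5 - 8 = -3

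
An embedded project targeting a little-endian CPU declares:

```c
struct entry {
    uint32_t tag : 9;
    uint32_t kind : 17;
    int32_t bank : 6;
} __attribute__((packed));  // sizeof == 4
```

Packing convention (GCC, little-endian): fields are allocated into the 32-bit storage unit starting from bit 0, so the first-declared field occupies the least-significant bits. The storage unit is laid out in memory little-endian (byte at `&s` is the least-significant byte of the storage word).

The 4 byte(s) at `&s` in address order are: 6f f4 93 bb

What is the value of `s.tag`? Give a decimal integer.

[0]=0x6f [1]=0xf4 [2]=0x93 [3]=0xbb (little-endian) → word 0xbb93f46f
tag [0+:9] = (word>>0) & 0x1ff = 111  ←
kind [9+:17] = (word>>9) & 0x1ffff = 117242
bank [26+:6] = (word>>26) & 0x3f = 46

111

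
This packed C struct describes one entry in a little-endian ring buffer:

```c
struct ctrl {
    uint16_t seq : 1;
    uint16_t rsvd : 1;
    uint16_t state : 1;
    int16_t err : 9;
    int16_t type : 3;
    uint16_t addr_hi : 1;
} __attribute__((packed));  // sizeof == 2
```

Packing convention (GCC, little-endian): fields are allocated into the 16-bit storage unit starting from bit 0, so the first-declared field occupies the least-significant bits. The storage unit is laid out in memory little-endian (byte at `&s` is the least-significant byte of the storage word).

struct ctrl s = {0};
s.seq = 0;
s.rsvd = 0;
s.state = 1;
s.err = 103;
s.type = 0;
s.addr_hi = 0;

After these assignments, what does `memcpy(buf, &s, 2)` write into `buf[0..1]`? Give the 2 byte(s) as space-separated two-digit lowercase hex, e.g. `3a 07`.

3c 03

seq (1b) val=0 bits=0x0 at bit 0: 0x0000
rsvd (1b) val=0 bits=0x0 at bit 1: 0x0000
state (1b) val=1 bits=0x1 at bit 2: 0x0004
err (9b) val=103 bits=0x67 at bit 3: 0x033c
type (3b) val=0 bits=0x0 at bit 12: 0x033c
addr_hi (1b) val=0 bits=0x0 at bit 15: 0x033c
word = 0x033c → little-endian bytes:
  [0]=0x3c  [1]=0x03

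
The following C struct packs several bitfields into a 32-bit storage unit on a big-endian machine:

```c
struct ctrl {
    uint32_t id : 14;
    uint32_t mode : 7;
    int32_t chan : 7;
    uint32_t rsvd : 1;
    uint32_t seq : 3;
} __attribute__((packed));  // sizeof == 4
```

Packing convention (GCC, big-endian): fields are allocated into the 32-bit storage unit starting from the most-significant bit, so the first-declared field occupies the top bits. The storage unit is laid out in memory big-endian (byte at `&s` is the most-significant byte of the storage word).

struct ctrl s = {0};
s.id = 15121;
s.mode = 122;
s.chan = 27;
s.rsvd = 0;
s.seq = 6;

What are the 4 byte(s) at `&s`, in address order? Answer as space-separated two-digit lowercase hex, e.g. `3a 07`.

[18+:14] id=15121 & 0x3fff = 0x3b11; word=0xec440000
[11+:7] mode=122 & 0x7f = 0x7a; word=0xec47d000
[4+:7] chan=27 & 0x7f = 0x1b; word=0xec47d1b0
[3+:1] rsvd=0 & 0x1 = 0x0; word=0xec47d1b0
[0+:3] seq=6 & 0x7 = 0x6; word=0xec47d1b6
word = 0xec47d1b6 → big-endian bytes:
  [0]=0xec  [1]=0x47  [2]=0xd1  [3]=0xb6

ec 47 d1 b6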